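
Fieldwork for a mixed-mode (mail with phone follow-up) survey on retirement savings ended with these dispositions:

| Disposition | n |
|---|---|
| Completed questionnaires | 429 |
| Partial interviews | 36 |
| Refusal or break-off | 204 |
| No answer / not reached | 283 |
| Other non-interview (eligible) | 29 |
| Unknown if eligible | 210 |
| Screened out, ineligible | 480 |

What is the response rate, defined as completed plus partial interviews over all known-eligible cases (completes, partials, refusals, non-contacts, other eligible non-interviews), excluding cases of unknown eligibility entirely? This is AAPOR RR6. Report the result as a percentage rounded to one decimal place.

Num: 429 + 36 = 465
Denominator: 429 + 36 + 204 + 283 + 29 = 981
RR6 = 465 / 981 = 0.4740

47.4%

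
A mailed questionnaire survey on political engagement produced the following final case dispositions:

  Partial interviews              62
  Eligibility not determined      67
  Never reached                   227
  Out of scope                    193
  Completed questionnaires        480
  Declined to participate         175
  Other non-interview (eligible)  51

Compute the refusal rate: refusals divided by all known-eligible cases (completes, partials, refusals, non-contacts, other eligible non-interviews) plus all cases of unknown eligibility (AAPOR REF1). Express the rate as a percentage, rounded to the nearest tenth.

16.5%

Num → 175
Denominator → 480 + 62 + 175 + 227 + 51 + 67 = 1062
REF1 = 175 / 1062 = 0.1648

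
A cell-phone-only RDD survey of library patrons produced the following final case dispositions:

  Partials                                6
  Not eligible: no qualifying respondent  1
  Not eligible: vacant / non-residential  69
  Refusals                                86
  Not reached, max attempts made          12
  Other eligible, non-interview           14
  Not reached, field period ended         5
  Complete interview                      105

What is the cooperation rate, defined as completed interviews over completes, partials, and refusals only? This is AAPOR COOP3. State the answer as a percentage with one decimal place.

Non-contacts = 5 + 12 = 17
Out of scope = 1 + 69 = 70
Num → 105
Denominator → 105 + 6 + 86 = 197
COOP3 = 105 / 197 = 0.5330

53.3%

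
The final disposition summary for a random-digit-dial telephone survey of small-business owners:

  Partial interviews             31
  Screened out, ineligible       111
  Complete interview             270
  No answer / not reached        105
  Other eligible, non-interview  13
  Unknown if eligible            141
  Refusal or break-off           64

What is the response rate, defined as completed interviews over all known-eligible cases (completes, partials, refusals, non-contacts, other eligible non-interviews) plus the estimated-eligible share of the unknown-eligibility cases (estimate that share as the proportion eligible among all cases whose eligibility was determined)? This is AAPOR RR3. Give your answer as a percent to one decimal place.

45.2%

Numerator = 270
Known eligible = 270 + 31 + 64 + 105 + 13 = 483
e = 483 / (483 + 111) = 483 / 594 = 0.8131
Eligible share of unknowns = 0.8131 × 141 = 114.65
Denom = 483 + 114.65 = 597.65
RR3 = 270 / 597.65 = 0.4518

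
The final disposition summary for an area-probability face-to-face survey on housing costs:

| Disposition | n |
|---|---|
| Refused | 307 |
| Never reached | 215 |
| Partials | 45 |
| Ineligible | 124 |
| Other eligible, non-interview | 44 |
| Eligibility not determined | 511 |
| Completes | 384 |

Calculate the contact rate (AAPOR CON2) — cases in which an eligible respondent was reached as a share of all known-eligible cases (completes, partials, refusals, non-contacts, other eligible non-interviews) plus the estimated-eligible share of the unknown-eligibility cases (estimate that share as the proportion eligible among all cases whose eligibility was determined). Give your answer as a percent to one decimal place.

Top: 384 + 45 + 307 + 44 = 780
Known eligible: 384 + 45 + 307 + 215 + 44 = 995
e = 995 / (995 + 124) = 995 / 1119 = 0.8892
Eligible share of unknowns: 0.8892 × 511 = 454.38
Denom: 995 + 454.38 = 1449.38
CON2 = 780 / 1449.38 = 0.5382

53.8%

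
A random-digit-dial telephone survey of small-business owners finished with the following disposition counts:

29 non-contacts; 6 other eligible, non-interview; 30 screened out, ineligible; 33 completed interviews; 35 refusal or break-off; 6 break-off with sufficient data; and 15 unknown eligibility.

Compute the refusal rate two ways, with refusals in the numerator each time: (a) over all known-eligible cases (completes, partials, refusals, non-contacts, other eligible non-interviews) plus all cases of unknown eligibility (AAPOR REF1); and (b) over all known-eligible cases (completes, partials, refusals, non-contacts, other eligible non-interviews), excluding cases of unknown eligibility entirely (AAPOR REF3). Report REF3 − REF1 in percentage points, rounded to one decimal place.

3.9

Num → 35
Base → 33 + 6 + 35 + 29 + 6 + 15 = 124
REF1 = 35 / 124 = 0.2823
Base → 33 + 6 + 35 + 29 + 6 = 109
REF3 = 35 / 109 = 0.3211
Difference = 32.11 − 28.23 = 3.88 percentage points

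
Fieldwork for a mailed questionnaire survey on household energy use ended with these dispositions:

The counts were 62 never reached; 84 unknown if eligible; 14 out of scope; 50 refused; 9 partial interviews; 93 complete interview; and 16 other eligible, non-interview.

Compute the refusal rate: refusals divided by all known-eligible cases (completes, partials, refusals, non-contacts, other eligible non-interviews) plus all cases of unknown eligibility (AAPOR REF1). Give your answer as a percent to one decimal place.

15.9%

Numerator → 50
Denom → 93 + 9 + 50 + 62 + 16 + 84 = 314
REF1 = 50 / 314 = 0.1592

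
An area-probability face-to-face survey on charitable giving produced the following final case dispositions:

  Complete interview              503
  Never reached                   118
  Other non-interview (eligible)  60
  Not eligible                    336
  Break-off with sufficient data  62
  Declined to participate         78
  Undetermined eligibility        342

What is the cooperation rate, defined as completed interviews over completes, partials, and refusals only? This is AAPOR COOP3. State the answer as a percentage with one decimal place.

Numerator: 503
Denominator: 503 + 62 + 78 = 643
COOP3 = 503 / 643 = 0.7823

78.2%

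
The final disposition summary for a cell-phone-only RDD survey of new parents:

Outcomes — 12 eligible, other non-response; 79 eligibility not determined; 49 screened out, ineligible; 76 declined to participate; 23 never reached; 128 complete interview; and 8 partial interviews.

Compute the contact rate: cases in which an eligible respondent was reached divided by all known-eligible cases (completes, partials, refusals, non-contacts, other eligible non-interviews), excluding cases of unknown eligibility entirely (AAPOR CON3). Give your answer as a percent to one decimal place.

90.7%

Num → 128 + 8 + 76 + 12 = 224
Denominator → 128 + 8 + 76 + 23 + 12 = 247
CON3 = 224 / 247 = 0.9069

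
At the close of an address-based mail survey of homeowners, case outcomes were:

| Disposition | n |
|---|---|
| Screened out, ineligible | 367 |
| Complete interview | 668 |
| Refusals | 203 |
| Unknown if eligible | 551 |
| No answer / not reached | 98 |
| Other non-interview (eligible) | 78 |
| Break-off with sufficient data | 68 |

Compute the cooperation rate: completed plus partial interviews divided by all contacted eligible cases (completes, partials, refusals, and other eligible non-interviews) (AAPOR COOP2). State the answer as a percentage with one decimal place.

Top → 668 + 68 = 736
Denominator → 668 + 68 + 203 + 78 = 1017
COOP2 = 736 / 1017 = 0.7237

72.4%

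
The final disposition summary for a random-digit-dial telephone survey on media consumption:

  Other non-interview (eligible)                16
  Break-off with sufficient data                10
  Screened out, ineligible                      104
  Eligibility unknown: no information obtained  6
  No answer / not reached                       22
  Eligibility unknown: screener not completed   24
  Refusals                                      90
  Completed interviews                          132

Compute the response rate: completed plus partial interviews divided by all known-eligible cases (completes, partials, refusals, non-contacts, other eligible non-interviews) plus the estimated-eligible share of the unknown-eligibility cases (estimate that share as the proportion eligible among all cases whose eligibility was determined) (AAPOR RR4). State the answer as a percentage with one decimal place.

Undetermined eligibility = 24 + 6 = 30
Top = 132 + 10 = 142
Determined eligible = 132 + 10 + 90 + 22 + 16 = 270
e = 270 / (270 + 104) = 270 / 374 = 0.7219
Estimated eligible among unknowns = 0.7219 × 30 = 21.66
Base = 270 + 21.66 = 291.66
RR4 = 142 / 291.66 = 0.4869

48.7%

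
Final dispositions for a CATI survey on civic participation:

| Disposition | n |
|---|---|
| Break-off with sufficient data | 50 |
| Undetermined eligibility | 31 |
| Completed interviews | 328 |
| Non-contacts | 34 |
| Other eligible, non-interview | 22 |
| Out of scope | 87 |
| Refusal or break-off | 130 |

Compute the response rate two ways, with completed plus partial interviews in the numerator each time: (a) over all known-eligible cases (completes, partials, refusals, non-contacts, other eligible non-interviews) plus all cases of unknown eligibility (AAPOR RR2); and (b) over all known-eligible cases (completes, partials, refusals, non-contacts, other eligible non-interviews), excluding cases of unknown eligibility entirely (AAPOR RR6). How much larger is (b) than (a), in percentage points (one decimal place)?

Top → 328 + 50 = 378
Base → 328 + 50 + 130 + 34 + 22 + 31 = 595
RR2 = 378 / 595 = 0.6353
Base → 328 + 50 + 130 + 34 + 22 = 564
RR6 = 378 / 564 = 0.6702
Difference = 67.02 − 63.53 = 3.49 percentage points

3.5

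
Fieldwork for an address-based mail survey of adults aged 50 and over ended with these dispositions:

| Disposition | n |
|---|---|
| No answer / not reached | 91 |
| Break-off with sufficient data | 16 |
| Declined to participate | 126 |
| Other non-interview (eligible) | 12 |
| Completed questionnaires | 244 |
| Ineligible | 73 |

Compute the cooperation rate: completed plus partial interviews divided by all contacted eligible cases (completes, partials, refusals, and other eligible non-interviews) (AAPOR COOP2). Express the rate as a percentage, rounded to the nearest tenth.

65.3%

Top → 244 + 16 = 260
Denom → 244 + 16 + 126 + 12 = 398
COOP2 = 260 / 398 = 0.6533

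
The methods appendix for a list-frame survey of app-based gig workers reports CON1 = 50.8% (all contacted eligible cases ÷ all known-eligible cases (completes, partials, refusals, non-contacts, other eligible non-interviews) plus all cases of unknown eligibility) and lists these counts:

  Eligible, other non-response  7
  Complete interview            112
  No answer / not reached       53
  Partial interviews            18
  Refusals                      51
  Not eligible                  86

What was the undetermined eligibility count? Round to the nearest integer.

129

Numerator = 112 + 18 + 51 + 7 = 188
CON1 = 188 / D = 0.508
D = 188 / 0.508 = 370.1
Other denominator terms total 241
undetermined eligibility = 370.1 − 241 ≈ 129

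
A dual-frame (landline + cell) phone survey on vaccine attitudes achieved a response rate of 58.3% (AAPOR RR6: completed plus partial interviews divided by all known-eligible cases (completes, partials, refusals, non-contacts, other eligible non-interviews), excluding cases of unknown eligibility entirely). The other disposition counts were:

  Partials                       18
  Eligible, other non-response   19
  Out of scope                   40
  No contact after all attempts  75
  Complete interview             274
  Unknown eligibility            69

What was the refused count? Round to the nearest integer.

Num → 274 + 18 = 292
RR6 = 292 / D = 0.583
D = 292 / 0.583 = 500.9
Other denominator terms total 386
refused = 500.9 − 386 ≈ 115

115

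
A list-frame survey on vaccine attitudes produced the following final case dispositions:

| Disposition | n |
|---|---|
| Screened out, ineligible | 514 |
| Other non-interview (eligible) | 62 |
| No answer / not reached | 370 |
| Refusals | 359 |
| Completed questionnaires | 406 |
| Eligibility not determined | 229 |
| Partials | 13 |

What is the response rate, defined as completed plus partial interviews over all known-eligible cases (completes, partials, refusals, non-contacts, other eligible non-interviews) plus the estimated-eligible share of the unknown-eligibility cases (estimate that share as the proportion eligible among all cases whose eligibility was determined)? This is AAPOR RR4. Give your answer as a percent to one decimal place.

Num → 406 + 13 = 419
Known eligible → 406 + 13 + 359 + 370 + 62 = 1210
e = 1210 / (1210 + 514) = 1210 / 1724 = 0.7019
Eligible share of unknowns → 0.7019 × 229 = 160.74
Denom → 1210 + 160.74 = 1370.74
RR4 = 419 / 1370.74 = 0.3057

30.6%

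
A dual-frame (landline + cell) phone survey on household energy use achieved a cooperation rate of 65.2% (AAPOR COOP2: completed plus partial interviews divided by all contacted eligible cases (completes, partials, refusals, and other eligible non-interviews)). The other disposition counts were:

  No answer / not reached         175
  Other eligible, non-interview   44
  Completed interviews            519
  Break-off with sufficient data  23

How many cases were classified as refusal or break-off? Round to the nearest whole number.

245

Num: 519 + 23 = 542
COOP2 = 542 / D = 0.652
D = 542 / 0.652 = 831.3
Other denominator terms total 586
refusal or break-off = 831.3 − 586 ≈ 245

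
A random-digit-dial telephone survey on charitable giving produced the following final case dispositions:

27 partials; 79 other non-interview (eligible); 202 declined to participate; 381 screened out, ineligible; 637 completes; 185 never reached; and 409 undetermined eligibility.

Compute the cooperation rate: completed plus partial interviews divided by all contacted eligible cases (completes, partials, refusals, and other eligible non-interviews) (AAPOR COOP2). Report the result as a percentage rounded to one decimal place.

Top = 637 + 27 = 664
Base = 637 + 27 + 202 + 79 = 945
COOP2 = 664 / 945 = 0.7026

70.3%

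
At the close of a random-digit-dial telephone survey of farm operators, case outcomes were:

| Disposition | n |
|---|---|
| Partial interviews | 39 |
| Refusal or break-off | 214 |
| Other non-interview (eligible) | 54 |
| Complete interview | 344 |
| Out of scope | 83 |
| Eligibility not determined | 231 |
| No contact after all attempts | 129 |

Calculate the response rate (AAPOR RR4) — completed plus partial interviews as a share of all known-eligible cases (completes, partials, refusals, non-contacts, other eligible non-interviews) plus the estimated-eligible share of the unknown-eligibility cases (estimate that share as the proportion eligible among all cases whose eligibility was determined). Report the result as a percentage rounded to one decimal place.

38.7%

Num: 344 + 39 = 383
Eligible (known): 344 + 39 + 214 + 129 + 54 = 780
e = 780 / (780 + 83) = 780 / 863 = 0.9038
e × U: 0.9038 × 231 = 208.78
Base: 780 + 208.78 = 988.78
RR4 = 383 / 988.78 = 0.3873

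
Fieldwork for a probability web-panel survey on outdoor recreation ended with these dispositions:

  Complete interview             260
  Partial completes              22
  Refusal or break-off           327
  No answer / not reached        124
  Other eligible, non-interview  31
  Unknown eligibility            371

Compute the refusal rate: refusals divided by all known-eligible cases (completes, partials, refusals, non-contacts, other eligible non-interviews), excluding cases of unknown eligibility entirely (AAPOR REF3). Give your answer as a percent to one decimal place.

42.8%

Top: 327
Denominator: 260 + 22 + 327 + 124 + 31 = 764
REF3 = 327 / 764 = 0.4280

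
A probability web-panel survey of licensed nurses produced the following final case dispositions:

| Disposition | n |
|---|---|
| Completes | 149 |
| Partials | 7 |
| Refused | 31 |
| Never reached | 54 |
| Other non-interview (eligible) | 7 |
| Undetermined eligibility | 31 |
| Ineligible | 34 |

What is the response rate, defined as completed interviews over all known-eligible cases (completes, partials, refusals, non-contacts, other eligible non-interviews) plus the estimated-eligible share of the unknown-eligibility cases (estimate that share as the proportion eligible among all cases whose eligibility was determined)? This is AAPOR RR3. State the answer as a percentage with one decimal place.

Top → 149
Known eligible → 149 + 7 + 31 + 54 + 7 = 248
e = 248 / (248 + 34) = 248 / 282 = 0.8794
e × U → 0.8794 × 31 = 27.26
Base → 248 + 27.26 = 275.26
RR3 = 149 / 275.26 = 0.5413

54.1%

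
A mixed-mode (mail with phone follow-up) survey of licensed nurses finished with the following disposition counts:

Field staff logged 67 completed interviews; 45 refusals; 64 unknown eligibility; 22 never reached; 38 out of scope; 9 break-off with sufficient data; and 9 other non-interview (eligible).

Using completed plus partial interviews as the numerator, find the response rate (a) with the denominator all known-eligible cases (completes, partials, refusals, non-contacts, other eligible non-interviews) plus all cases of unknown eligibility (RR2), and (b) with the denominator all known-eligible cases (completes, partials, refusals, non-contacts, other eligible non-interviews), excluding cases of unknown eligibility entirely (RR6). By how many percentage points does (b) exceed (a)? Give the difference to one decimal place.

Num → 67 + 9 = 76
Denominator → 67 + 9 + 45 + 22 + 9 + 64 = 216
RR2 = 76 / 216 = 0.3519
Denominator → 67 + 9 + 45 + 22 + 9 = 152
RR6 = 76 / 152 = 0.5000
Difference = 50.00 − 35.19 = 14.81 percentage points

14.8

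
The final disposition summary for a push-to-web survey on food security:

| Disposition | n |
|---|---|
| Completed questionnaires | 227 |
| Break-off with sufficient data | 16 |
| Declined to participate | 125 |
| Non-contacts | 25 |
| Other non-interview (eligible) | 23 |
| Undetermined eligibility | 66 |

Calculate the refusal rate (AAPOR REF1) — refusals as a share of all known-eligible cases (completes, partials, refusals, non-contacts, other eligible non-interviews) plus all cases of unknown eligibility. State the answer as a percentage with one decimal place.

25.9%

Top: 125
Denominator: 227 + 16 + 125 + 25 + 23 + 66 = 482
REF1 = 125 / 482 = 0.2593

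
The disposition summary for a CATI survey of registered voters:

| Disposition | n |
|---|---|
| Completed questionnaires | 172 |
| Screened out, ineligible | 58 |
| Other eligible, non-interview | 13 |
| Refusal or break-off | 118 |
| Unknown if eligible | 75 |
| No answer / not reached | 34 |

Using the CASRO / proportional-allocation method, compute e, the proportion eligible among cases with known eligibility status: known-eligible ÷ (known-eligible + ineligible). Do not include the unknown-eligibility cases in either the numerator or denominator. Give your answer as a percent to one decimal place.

85.3%

Eligible (known) = 172 + 118 + 34 + 13 = 337
e = 337 / (337 + 58) = 337 / 395 = 0.8532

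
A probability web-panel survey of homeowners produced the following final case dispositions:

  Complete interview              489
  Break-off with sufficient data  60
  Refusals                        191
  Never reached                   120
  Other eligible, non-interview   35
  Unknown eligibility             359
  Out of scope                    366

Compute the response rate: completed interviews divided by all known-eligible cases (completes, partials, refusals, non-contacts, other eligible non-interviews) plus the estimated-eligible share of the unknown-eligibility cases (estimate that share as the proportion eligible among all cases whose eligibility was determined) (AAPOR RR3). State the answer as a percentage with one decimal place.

42.5%

Numerator: 489
Known eligible: 489 + 60 + 191 + 120 + 35 = 895
e = 895 / (895 + 366) = 895 / 1261 = 0.7098
Eligible share of unknowns: 0.7098 × 359 = 254.82
Base: 895 + 254.82 = 1149.82
RR3 = 489 / 1149.82 = 0.4253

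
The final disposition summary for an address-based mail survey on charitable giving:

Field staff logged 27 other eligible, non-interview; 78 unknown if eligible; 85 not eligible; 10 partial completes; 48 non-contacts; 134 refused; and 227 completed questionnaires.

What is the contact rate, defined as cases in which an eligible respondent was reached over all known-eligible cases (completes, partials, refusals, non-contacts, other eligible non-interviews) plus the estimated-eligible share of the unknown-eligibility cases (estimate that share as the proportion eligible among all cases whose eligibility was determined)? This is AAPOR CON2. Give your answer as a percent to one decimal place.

77.8%

Num: 227 + 10 + 134 + 27 = 398
Determined eligible: 227 + 10 + 134 + 48 + 27 = 446
e = 446 / (446 + 85) = 446 / 531 = 0.8399
Estimated eligible among unknowns: 0.8399 × 78 = 65.51
Denominator: 446 + 65.51 = 511.51
CON2 = 398 / 511.51 = 0.7781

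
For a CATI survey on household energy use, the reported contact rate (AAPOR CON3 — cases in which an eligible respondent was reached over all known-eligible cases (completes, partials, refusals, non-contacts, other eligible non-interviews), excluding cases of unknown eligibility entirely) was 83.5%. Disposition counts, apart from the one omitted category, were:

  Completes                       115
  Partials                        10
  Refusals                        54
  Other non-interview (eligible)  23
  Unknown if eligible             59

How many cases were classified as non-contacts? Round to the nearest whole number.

40

Top → 115 + 10 + 54 + 23 = 202
CON3 = 202 / D = 0.835
D = 202 / 0.835 = 241.9
Remaining denominator categories sum to 202
non-contacts = 241.9 − 202 ≈ 40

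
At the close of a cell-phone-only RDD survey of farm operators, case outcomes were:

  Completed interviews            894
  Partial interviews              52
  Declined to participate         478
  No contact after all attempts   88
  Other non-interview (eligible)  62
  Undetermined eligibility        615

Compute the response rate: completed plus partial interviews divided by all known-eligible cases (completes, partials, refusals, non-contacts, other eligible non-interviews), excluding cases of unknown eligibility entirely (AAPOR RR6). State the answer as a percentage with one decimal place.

Num = 894 + 52 = 946
Base = 894 + 52 + 478 + 88 + 62 = 1574
RR6 = 946 / 1574 = 0.6010

60.1%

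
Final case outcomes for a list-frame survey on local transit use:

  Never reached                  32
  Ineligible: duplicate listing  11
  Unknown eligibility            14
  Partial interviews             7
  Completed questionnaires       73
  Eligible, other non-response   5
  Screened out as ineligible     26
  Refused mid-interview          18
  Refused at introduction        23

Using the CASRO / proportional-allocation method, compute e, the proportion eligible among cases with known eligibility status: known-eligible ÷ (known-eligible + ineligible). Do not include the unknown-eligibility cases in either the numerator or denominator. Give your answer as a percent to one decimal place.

Refused = 23 + 18 = 41
Out of scope = 26 + 11 = 37
Known eligible = 73 + 7 + 41 + 32 + 5 = 158
e = 158 / (158 + 37) = 158 / 195 = 0.8103

81.0%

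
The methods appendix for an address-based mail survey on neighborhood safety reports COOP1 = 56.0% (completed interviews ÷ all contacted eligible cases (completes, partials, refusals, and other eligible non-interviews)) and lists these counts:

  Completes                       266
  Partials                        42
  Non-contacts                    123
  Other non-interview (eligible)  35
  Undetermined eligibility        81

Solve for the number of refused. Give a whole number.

COOP1 = 266 / D = 0.560
D = 266 / 0.560 = 475.0
Remaining denominator categories sum to 343
refused = 475.0 − 343 ≈ 132

132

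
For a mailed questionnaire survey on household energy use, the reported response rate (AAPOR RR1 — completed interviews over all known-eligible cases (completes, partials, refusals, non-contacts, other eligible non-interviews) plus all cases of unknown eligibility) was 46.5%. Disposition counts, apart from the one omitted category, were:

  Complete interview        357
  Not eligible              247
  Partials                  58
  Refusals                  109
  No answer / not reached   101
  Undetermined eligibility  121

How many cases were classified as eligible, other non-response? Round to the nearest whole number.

22

RR1 = 357 / D = 0.465
D = 357 / 0.465 = 767.7
Other denominator terms total 746
eligible, other non-response = 767.7 − 746 ≈ 22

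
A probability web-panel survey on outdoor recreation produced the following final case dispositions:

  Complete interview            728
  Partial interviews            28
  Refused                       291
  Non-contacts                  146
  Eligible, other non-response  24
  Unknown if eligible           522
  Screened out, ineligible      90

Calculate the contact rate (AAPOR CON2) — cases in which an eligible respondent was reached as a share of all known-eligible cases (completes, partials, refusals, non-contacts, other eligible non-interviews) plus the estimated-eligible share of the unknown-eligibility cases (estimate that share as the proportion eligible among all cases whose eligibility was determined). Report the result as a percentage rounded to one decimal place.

62.9%

Numerator = 728 + 28 + 291 + 24 = 1071
Determined eligible = 728 + 28 + 291 + 146 + 24 = 1217
e = 1217 / (1217 + 90) = 1217 / 1307 = 0.9311
Eligible share of unknowns = 0.9311 × 522 = 486.03
Base = 1217 + 486.03 = 1703.03
CON2 = 1071 / 1703.03 = 0.6289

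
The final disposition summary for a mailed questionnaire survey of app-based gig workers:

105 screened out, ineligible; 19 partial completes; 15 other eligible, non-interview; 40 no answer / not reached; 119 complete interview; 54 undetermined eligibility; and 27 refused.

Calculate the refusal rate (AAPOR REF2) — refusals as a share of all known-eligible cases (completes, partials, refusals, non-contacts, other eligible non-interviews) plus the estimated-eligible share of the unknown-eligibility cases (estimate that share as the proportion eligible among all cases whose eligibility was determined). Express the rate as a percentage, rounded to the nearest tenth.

10.5%

Num: 27
Known eligible: 119 + 19 + 27 + 40 + 15 = 220
e = 220 / (220 + 105) = 220 / 325 = 0.6769
e × U: 0.6769 × 54 = 36.55
Denom: 220 + 36.55 = 256.55
REF2 = 27 / 256.55 = 0.1052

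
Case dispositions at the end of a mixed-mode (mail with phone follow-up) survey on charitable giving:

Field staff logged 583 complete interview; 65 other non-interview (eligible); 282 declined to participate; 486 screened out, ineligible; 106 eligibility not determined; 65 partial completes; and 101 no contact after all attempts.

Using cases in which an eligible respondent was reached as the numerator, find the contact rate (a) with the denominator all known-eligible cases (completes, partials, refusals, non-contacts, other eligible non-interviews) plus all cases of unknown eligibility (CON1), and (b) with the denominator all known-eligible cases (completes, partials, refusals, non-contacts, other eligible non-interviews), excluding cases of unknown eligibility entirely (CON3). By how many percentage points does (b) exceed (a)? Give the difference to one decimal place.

Top: 583 + 65 + 282 + 65 = 995
Denom: 583 + 65 + 282 + 101 + 65 + 106 = 1202
CON1 = 995 / 1202 = 0.8278
Denom: 583 + 65 + 282 + 101 + 65 = 1096
CON3 = 995 / 1096 = 0.9078
Difference = 90.78 − 82.78 = 8.00 percentage points

8.0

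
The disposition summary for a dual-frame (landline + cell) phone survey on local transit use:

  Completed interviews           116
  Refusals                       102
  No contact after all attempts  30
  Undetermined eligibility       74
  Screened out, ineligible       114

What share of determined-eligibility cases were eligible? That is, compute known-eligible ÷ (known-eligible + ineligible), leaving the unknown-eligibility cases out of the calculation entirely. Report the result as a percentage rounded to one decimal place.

Eligible (known) → 116 + 102 + 30 = 248
e = 248 / (248 + 114) = 248 / 362 = 0.6851

68.5%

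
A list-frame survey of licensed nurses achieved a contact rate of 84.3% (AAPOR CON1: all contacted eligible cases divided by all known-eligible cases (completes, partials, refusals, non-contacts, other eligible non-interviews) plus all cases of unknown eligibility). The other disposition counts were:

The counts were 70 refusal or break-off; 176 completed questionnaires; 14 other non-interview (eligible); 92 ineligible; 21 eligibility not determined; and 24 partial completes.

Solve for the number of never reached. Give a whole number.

32

Numerator: 176 + 24 + 70 + 14 = 284
CON1 = 284 / D = 0.843
D = 284 / 0.843 = 336.9
Remaining denominator categories sum to 305
never reached = 336.9 − 305 ≈ 32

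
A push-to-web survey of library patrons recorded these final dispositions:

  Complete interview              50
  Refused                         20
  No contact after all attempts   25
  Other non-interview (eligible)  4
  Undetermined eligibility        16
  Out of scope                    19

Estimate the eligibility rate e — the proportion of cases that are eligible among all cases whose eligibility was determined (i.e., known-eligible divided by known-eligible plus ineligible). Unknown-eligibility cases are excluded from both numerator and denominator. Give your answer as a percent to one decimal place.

Known eligible = 50 + 20 + 25 + 4 = 99
e = 99 / (99 + 19) = 99 / 118 = 0.8390

83.9%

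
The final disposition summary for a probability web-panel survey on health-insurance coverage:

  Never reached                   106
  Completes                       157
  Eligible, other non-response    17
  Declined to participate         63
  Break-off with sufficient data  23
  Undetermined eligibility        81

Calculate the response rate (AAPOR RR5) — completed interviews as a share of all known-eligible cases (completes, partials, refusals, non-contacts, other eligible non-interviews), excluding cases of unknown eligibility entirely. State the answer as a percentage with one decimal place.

42.9%

Numerator → 157
Denominator → 157 + 23 + 63 + 106 + 17 = 366
RR5 = 157 / 366 = 0.4290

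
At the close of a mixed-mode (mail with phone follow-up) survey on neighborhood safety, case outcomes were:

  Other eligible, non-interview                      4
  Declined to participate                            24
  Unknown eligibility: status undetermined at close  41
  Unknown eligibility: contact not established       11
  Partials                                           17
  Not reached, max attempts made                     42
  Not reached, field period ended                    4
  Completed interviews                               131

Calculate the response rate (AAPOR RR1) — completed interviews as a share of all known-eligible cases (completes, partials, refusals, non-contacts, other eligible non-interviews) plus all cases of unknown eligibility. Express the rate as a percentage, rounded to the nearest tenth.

Never reached = 4 + 42 = 46
Unknown if eligible = 11 + 41 = 52
Numerator: 131
Base: 131 + 17 + 24 + 46 + 4 + 52 = 274
RR1 = 131 / 274 = 0.4781

47.8%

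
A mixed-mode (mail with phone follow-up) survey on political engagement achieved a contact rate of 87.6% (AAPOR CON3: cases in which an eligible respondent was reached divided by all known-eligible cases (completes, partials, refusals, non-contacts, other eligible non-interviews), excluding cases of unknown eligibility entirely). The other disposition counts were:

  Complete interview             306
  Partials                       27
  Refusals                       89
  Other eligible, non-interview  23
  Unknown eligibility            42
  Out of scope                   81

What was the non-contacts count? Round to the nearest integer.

63

Top: 306 + 27 + 89 + 23 = 445
CON3 = 445 / D = 0.876
D = 445 / 0.876 = 508.0
Rest of base = 445
non-contacts = 508.0 − 445 ≈ 63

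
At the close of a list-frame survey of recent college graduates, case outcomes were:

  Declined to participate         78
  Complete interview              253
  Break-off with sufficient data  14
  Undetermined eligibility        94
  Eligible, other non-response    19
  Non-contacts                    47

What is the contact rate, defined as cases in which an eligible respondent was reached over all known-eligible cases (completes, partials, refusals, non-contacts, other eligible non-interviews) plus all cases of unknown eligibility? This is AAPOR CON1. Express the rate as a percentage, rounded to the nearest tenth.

Num: 253 + 14 + 78 + 19 = 364
Denominator: 253 + 14 + 78 + 47 + 19 + 94 = 505
CON1 = 364 / 505 = 0.7208

72.1%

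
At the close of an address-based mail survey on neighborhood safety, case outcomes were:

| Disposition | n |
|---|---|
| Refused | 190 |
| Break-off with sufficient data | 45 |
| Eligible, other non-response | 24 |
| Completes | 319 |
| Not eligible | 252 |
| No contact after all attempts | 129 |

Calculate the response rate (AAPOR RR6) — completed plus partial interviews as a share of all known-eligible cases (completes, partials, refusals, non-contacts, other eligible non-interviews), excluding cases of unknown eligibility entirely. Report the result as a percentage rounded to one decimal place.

51.5%

Top: 319 + 45 = 364
Denominator: 319 + 45 + 190 + 129 + 24 = 707
RR6 = 364 / 707 = 0.5149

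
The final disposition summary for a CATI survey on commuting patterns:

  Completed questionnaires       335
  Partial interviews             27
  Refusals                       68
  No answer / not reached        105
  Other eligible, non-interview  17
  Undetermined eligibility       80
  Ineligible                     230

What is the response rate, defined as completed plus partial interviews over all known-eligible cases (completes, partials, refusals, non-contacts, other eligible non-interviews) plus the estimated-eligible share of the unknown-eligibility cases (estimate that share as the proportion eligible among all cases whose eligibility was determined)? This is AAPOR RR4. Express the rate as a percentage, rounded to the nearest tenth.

Num → 335 + 27 = 362
Known eligible → 335 + 27 + 68 + 105 + 17 = 552
e = 552 / (552 + 230) = 552 / 782 = 0.7059
Estimated eligible among unknowns → 0.7059 × 80 = 56.47
Base → 552 + 56.47 = 608.47
RR4 = 362 / 608.47 = 0.5949

59.5%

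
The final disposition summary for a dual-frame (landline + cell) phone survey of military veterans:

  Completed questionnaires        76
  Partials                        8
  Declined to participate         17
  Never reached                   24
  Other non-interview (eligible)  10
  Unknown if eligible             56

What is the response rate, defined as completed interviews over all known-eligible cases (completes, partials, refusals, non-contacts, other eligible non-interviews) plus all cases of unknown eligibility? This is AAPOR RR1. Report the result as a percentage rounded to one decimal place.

39.8%

Top = 76
Base = 76 + 8 + 17 + 24 + 10 + 56 = 191
RR1 = 76 / 191 = 0.3979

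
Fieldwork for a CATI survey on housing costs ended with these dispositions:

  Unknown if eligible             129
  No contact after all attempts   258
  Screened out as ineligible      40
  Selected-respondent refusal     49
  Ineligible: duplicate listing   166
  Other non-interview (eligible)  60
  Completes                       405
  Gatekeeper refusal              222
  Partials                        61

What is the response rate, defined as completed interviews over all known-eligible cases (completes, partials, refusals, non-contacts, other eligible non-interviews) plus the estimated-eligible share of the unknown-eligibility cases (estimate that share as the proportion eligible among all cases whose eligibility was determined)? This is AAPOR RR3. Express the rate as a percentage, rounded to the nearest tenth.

34.8%

Refused = 222 + 49 = 271
Screened out, ineligible = 40 + 166 = 206
Numerator: 405
Eligible (known): 405 + 61 + 271 + 258 + 60 = 1055
e = 1055 / (1055 + 206) = 1055 / 1261 = 0.8366
Eligible share of unknowns: 0.8366 × 129 = 107.92
Denom: 1055 + 107.92 = 1162.92
RR3 = 405 / 1162.92 = 0.3483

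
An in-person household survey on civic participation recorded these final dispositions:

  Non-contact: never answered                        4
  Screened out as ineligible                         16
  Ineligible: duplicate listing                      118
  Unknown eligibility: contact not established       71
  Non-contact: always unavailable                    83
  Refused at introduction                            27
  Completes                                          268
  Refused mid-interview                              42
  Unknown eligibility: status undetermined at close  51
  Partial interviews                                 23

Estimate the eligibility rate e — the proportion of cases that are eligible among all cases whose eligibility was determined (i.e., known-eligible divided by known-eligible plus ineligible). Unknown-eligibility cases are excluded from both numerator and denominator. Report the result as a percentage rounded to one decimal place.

76.9%

Refused = 27 + 42 = 69
Non-contacts = 4 + 83 = 87
Undetermined eligibility = 71 + 51 = 122
Ineligible = 16 + 118 = 134
Determined eligible = 268 + 23 + 69 + 87 = 447
e = 447 / (447 + 134) = 447 / 581 = 0.7694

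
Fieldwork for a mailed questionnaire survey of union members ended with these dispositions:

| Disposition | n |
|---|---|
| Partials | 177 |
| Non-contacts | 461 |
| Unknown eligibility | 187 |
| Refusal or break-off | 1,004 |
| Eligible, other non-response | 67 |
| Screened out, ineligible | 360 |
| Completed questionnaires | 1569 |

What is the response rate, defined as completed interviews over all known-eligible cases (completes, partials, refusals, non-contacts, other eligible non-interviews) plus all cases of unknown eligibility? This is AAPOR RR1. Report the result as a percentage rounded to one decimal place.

Top = 1569
Base = 1569 + 177 + 1004 + 461 + 67 + 187 = 3465
RR1 = 1569 / 3465 = 0.4528

45.3%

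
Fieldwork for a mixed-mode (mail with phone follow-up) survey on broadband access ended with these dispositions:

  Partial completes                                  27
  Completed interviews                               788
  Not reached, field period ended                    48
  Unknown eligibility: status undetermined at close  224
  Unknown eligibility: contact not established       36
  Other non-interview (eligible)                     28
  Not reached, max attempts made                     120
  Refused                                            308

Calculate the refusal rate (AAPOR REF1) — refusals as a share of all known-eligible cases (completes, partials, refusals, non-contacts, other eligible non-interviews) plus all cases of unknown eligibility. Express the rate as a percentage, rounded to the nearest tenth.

19.5%

Never reached = 48 + 120 = 168
Eligibility not determined = 36 + 224 = 260
Num: 308
Base: 788 + 27 + 308 + 168 + 28 + 260 = 1579
REF1 = 308 / 1579 = 0.1951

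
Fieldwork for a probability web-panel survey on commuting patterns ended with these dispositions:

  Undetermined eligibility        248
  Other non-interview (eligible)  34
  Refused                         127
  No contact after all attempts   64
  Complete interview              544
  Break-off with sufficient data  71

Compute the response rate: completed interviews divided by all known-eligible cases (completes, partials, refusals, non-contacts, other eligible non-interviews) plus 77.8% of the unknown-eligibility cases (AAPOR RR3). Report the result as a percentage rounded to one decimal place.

Top = 544
Eligible (known) = 544 + 71 + 127 + 64 + 34 = 840
Estimated eligible among unknowns = 0.7780 × 248 = 192.94
Base = 840 + 192.94 = 1032.94
RR3 = 544 / 1032.94 = 0.5267

52.7%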